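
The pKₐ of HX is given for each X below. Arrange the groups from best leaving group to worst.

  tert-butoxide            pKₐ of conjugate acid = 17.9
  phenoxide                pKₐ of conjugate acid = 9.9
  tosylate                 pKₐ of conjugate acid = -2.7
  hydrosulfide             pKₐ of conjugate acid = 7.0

tosylate > hydrosulfide > phenoxide > tert-butoxide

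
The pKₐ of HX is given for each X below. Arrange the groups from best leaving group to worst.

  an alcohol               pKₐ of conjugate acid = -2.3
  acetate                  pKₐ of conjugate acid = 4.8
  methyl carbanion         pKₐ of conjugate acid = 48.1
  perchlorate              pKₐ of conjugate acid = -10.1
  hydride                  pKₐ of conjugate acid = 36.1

Lower conjugate-acid pKₐ ⇒ weaker base ⇒ better leaving group.
Sorting by the given values: perchlorate (-10.1), an alcohol (-2.3), acetate (4.8), hydride (36.1), methyl carbanion (48.1).

perchlorate > an alcohol > acetate > hydride > methyl carbanion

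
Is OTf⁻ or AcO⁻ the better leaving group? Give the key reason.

OTf⁻ is the better leaving group.
pKₐ(CF₃SO₃H (triflic acid)) ≈ -14 versus pKₐ(CH₃COOH) ≈ 4.8: OTf⁻ is the much weaker base.
Charge spread over three oxygens and a CF₃ group; the premier leaving group in synthesis.

OTf⁻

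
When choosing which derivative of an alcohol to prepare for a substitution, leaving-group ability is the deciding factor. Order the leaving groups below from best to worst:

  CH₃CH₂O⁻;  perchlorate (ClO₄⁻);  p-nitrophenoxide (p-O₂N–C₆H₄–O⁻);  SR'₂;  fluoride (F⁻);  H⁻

perchlorate (ClO₄⁻): pKₐ(HClO₄) ≈ -10
SR'₂: pKₐ(R'₂SH⁺) ≈ -7
fluoride (F⁻): pKₐ(HF) ≈ 3.2
p-nitrophenoxide (p-O₂N–C₆H₄–O⁻): pKₐ(p-nitrophenol) ≈ 7.2 — nitro group delocalises the charge; the classic chromogenic LG
CH₃CH₂O⁻: pKₐ(CH₃CH₂OH) ≈ 16 — strong base; alkoxides do not leave unassisted
H⁻: pKₐ(H₂) ≈ 36 — extremely strong base; leaves only in special hydride-transfer contexts

perchlorate (ClO₄⁻) > SR'₂ > fluoride (F⁻) > p-nitrophenoxide (p-O₂N–C₆H₄–O⁻) > CH₃CH₂O⁻ > H⁻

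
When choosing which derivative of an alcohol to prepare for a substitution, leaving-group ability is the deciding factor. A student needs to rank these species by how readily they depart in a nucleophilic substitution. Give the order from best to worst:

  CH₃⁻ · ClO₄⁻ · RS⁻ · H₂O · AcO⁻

ClO₄⁻ > H₂O > AcO⁻ > RS⁻ > CH₃⁻

ClO₄⁻: pKₐ(HClO₄) ≈ -10
H₂O: pKₐ(H₃O⁺) ≈ -1.7
AcO⁻: pKₐ(CH₃COOH) ≈ 4.8
RS⁻: pKₐ(RSH (a thiol)) ≈ 10.5
CH₃⁻: pKₐ(CH₄) ≈ 48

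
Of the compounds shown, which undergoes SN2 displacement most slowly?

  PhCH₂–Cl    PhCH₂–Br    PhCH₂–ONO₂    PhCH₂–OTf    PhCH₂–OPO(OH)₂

Same R in every case — rank the leaving groups.
Rank by basicity of the departing species: weakest base leaves most easily.
PhCH₂–OTf loses OTf⁻: pKₐ(CF₃SO₃H (triflic acid)) ≈ -14
PhCH₂–Br loses Br⁻: pKₐ(HBr) ≈ -9
PhCH₂–Cl loses Cl⁻: pKₐ(HCl) ≈ -7
PhCH₂–ONO₂ loses NO₃⁻: pKₐ(HNO₃) ≈ -1.3
PhCH₂–OPO(OH)₂ loses H₂PO₄⁻: pKₐ(H₃PO₄) ≈ 2.1

PhCH₂–OPO(OH)₂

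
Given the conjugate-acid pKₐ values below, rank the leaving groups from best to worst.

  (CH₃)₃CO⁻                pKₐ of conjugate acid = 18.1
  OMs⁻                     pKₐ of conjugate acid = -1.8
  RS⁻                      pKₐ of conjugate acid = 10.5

OMs⁻ > RS⁻ > (CH₃)₃CO⁻

Lower conjugate-acid pKₐ ⇒ weaker base ⇒ better leaving group.
Sorting by the given values: OMs⁻ (-1.8), RS⁻ (10.5), (CH₃)₃CO⁻ (18.1).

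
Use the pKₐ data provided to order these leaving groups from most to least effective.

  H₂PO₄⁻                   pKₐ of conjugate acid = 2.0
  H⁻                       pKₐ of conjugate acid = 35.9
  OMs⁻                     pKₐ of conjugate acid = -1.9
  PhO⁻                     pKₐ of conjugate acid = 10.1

OMs⁻ > H₂PO₄⁻ > PhO⁻ > H⁻

Lower conjugate-acid pKₐ ⇒ weaker base ⇒ better leaving group.
Sorting by the given values: OMs⁻ (-1.9), H₂PO₄⁻ (2.0), PhO⁻ (10.1), H⁻ (35.9).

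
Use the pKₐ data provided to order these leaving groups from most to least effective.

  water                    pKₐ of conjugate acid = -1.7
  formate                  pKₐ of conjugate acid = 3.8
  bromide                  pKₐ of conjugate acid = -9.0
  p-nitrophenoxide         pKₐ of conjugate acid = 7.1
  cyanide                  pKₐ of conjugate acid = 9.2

bromide > water > formate > p-nitrophenoxide > cyanide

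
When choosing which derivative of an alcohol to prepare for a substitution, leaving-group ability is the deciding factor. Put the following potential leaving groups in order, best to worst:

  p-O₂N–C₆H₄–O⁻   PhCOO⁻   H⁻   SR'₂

SR'₂: pKₐ(R'₂SH⁺) ≈ -7
PhCOO⁻: pKₐ(C₆H₅COOH) ≈ 4.2
p-O₂N–C₆H₄–O⁻: pKₐ(p-nitrophenol) ≈ 7.2
H⁻: pKₐ(H₂) ≈ 36

SR'₂ > PhCOO⁻ > p-O₂N–C₆H₄–O⁻ > H⁻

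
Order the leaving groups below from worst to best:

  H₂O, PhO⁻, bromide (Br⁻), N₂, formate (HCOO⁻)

Rank by basicity of the departing species: weakest base leaves most easily.
N₂: no meaningful conjugate acid; N₂ departs as an exceptionally stable neutral molecule
bromide (Br⁻): pKₐ(HBr) ≈ -9
H₂O: pKₐ(H₃O⁺) ≈ -1.7 — neutral; leaves from a protonated alcohol (R–OH₂⁺)
formate (HCOO⁻): pKₐ(HCOOH) ≈ 3.8 — resonance-stabilised carboxylate
PhO⁻: pKₐ(C₆H₅OH (phenol)) ≈ 10 — resonance into the ring helps, but still a poor LG
Listed from poorest to best leaving group as asked.

PhO⁻ < formate (HCOO⁻) < H₂O < bromide (Br⁻) < N₂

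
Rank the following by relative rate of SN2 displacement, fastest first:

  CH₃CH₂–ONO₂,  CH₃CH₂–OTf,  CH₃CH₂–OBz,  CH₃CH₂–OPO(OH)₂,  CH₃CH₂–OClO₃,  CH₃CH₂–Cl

Identical carbon frameworks mean the comparison reduces to leaving-group quality.
A good leaving group is a weak base: the lower the pKₐ of its conjugate acid, the more readily it departs.
CH₃CH₂–OTf loses OTf⁻: pKₐ(CF₃SO₃H (triflic acid)) ≈ -14
CH₃CH₂–OClO₃ loses ClO₄⁻: pKₐ(HClO₄) ≈ -10
CH₃CH₂–Cl loses Cl⁻: pKₐ(HCl) ≈ -7
CH₃CH₂–ONO₂ loses NO₃⁻: pKₐ(HNO₃) ≈ -1.3
CH₃CH₂–OPO(OH)₂ loses H₂PO₄⁻: pKₐ(H₃PO₄) ≈ 2.1
CH₃CH₂–OBz loses PhCOO⁻: pKₐ(C₆H₅COOH) ≈ 4.2

CH₃CH₂–OTf > CH₃CH₂–OClO₃ > CH₃CH₂–Cl > CH₃CH₂–ONO₂ > CH₃CH₂–OPO(OH)₂ > CH₃CH₂–OBz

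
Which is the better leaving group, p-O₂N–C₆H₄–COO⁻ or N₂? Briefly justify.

N₂

N₂ is the better leaving group.
N₂ is the ultimate leaving group — it departs as an exceptionally stable neutral molecule, whereas p-O₂N–C₆H₄–COO⁻ (pKₐ(p-nitrobenzoic acid) ≈ 3.4) is far more basic.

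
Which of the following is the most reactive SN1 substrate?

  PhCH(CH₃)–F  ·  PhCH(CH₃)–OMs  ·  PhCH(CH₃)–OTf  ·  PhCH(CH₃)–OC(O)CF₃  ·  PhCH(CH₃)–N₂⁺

Same R in every case — rank the leaving groups.
Rank by basicity of the departing species: weakest base leaves most easily.
PhCH(CH₃)–N₂⁺ loses N₂: no meaningful conjugate acid; N₂ departs as an exceptionally stable neutral molecule
PhCH(CH₃)–OTf loses OTf⁻: pKₐ(CF₃SO₃H (triflic acid)) ≈ -14
PhCH(CH₃)–OMs loses OMs⁻: pKₐ(CH₃SO₃H (MsOH)) ≈ -1.9
PhCH(CH₃)–OC(O)CF₃ loses CF₃COO⁻: pKₐ(CF₃COOH) ≈ 0.2
PhCH(CH₃)–F loses F⁻: pKₐ(HF) ≈ 3.2

PhCH(CH₃)–N₂⁺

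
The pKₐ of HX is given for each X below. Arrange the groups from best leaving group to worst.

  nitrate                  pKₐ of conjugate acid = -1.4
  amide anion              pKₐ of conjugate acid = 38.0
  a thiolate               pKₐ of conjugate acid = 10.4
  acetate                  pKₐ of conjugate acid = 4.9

Lower conjugate-acid pKₐ ⇒ weaker base ⇒ better leaving group.
Sorting by the given values: nitrate (-1.4), acetate (4.9), a thiolate (10.4), amide anion (38.0).

nitrate > acetate > a thiolate > amide anion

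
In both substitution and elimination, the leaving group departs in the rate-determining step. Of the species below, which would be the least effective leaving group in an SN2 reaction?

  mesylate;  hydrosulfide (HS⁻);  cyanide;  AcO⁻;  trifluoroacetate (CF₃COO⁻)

Leaving-group ability tracks the stability of the departed species; conjugate-acid pKₐ is the usual yardstick (lower pKₐ → better LG).
mesylate: pKₐ(CH₃SO₃H (MsOH)) ≈ -1.9
trifluoroacetate (CF₃COO⁻): pKₐ(CF₃COOH) ≈ 0.2
AcO⁻: pKₐ(CH₃COOH) ≈ 4.8
hydrosulfide (HS⁻): pKₐ(H₂S) ≈ 7
cyanide: pKₐ(HCN) ≈ 9.2

cyanide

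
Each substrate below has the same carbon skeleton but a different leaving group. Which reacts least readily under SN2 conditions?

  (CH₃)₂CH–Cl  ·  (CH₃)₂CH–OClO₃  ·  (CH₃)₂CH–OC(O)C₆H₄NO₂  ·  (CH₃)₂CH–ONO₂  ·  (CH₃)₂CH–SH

(CH₃)₂CH–SH

Same R in every case — rank the leaving groups.
The more stable X⁻ (or X) is on its own — i.e. the weaker a base it is — the better a leaving group it makes.
(CH₃)₂CH–OClO₃ loses ClO₄⁻: pKₐ(HClO₄) ≈ -10
(CH₃)₂CH–Cl loses Cl⁻: pKₐ(HCl) ≈ -7
(CH₃)₂CH–ONO₂ loses NO₃⁻: pKₐ(HNO₃) ≈ -1.3
(CH₃)₂CH–OC(O)C₆H₄NO₂ loses p-O₂N–C₆H₄–COO⁻: pKₐ(p-nitrobenzoic acid) ≈ 3.4
(CH₃)₂CH–SH loses HS⁻: pKₐ(H₂S) ≈ 7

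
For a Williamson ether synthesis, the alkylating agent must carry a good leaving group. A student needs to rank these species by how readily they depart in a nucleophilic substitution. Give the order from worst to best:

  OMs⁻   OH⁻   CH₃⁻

Leaving-group ability tracks the stability of the departed species; conjugate-acid pKₐ is the usual yardstick (lower pKₐ → better LG).
OMs⁻: pKₐ(CH₃SO₃H (MsOH)) ≈ -1.9
OH⁻: pKₐ(H₂O) ≈ 15.7
CH₃⁻: pKₐ(CH₄) ≈ 48 — unstabilised carbanion; the worst conceivable leaving group
The question asks for worst first, so the sequence is read in increasing leaving-group ability.

CH₃⁻ < OH⁻ < OMs⁻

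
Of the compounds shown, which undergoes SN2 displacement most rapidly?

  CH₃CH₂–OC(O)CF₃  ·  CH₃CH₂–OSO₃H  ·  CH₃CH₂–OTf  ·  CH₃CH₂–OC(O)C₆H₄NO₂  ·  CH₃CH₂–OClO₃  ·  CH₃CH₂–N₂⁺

CH₃CH₂–N₂⁺

The skeletons are identical, so relative rate is governed entirely by leaving-group ability.
Leaving-group ability tracks the stability of the departed species; conjugate-acid pKₐ is the usual yardstick (lower pKₐ → better LG).
CH₃CH₂–N₂⁺ loses N₂: no meaningful conjugate acid; N₂ departs as an exceptionally stable neutral molecule
CH₃CH₂–OTf loses OTf⁻: pKₐ(CF₃SO₃H (triflic acid)) ≈ -14
CH₃CH₂–OClO₃ loses ClO₄⁻: pKₐ(HClO₄) ≈ -10
CH₃CH₂–OSO₃H loses HSO₄⁻: pKₐ(H₂SO₄) ≈ -3
CH₃CH₂–OC(O)CF₃ loses CF₃COO⁻: pKₐ(CF₃COOH) ≈ 0.2
CH₃CH₂–OC(O)C₆H₄NO₂ loses p-O₂N–C₆H₄–COO⁻: pKₐ(p-nitrobenzoic acid) ≈ 3.4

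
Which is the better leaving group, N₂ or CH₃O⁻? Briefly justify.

N₂ is the better leaving group.
N₂ is the ultimate leaving group — it departs as an exceptionally stable neutral molecule, whereas CH₃O⁻ (pKₐ(CH₃OH) ≈ 15.5) is far more basic.

N₂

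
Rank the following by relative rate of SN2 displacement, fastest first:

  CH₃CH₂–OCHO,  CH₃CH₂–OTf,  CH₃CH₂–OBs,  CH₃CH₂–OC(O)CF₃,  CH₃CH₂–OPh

CH₃CH₂–OTf > CH₃CH₂–OBs > CH₃CH₂–OC(O)CF₃ > CH₃CH₂–OCHO > CH₃CH₂–OPh

Same R in every case — rank the leaving groups.
Rank by basicity of the departing species: weakest base leaves most easily.
CH₃CH₂–OTf loses OTf⁻: pKₐ(CF₃SO₃H (triflic acid)) ≈ -14
CH₃CH₂–OBs loses OBs⁻: pKₐ(p-BrC₆H₄SO₃H) ≈ -2.8
CH₃CH₂–OC(O)CF₃ loses CF₃COO⁻: pKₐ(CF₃COOH) ≈ 0.2
CH₃CH₂–OCHO loses HCOO⁻: pKₐ(HCOOH) ≈ 3.8
CH₃CH₂–OPh loses PhO⁻: pKₐ(C₆H₅OH (phenol)) ≈ 10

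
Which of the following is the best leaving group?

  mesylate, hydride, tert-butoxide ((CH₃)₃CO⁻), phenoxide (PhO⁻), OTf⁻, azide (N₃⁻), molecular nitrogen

molecular nitrogen

molecular nitrogen: no meaningful conjugate acid; N₂ departs as an exceptionally stable neutral molecule
OTf⁻: pKₐ(CF₃SO₃H (triflic acid)) ≈ -14
mesylate: pKₐ(CH₃SO₃H (MsOH)) ≈ -1.9
azide (N₃⁻): pKₐ(HN₃) ≈ 4.7
phenoxide (PhO⁻): pKₐ(C₆H₅OH (phenol)) ≈ 10
tert-butoxide ((CH₃)₃CO⁻): pKₐ(t-BuOH) ≈ 18
hydride: pKₐ(H₂) ≈ 36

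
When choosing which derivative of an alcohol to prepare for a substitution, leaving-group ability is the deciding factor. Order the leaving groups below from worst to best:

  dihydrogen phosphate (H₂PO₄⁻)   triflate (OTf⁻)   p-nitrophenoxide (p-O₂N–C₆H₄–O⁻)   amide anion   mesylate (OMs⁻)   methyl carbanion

methyl carbanion < amide anion < p-nitrophenoxide (p-O₂N–C₆H₄–O⁻) < dihydrogen phosphate (H₂PO₄⁻) < mesylate (OMs⁻) < triflate (OTf⁻)

Leaving-group ability tracks the stability of the departed species; conjugate-acid pKₐ is the usual yardstick (lower pKₐ → better LG).
triflate (OTf⁻): pKₐ(CF₃SO₃H (triflic acid)) ≈ -14
mesylate (OMs⁻): pKₐ(CH₃SO₃H (MsOH)) ≈ -1.9
dihydrogen phosphate (H₂PO₄⁻): pKₐ(H₃PO₄) ≈ 2.1
p-nitrophenoxide (p-O₂N–C₆H₄–O⁻): pKₐ(p-nitrophenol) ≈ 7.2
amide anion: pKₐ(NH₃) ≈ 38
methyl carbanion: pKₐ(CH₄) ≈ 48
The question asks for worst first, so the sequence is read in increasing leaving-group ability.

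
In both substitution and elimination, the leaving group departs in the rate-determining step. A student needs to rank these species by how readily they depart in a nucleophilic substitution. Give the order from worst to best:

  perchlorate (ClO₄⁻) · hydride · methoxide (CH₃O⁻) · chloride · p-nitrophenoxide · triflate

hydride < methoxide (CH₃O⁻) < p-nitrophenoxide < chloride < perchlorate (ClO₄⁻) < triflate

triflate: pKₐ(CF₃SO₃H (triflic acid)) ≈ -14
perchlorate (ClO₄⁻): pKₐ(HClO₄) ≈ -10
chloride: pKₐ(HCl) ≈ -7
p-nitrophenoxide: pKₐ(p-nitrophenol) ≈ 7.2
methoxide (CH₃O⁻): pKₐ(CH₃OH) ≈ 15.5
hydride: pKₐ(H₂) ≈ 36
Reversing gives the worst-to-best order requested.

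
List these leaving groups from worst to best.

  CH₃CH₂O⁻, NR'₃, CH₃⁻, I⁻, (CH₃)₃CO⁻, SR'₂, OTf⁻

CH₃⁻ < (CH₃)₃CO⁻ < CH₃CH₂O⁻ < NR'₃ < SR'₂ < I⁻ < OTf⁻

OTf⁻: pKₐ(CF₃SO₃H (triflic acid)) ≈ -14
I⁻: pKₐ(HI) ≈ -10 — large, highly polarisable; very weak base
SR'₂: pKₐ(R'₂SH⁺) ≈ -7
NR'₃: pKₐ(R'₃NH⁺) ≈ 10.7
CH₃CH₂O⁻: pKₐ(CH₃CH₂OH) ≈ 16 — strong base; alkoxides do not leave unassisted
(CH₃)₃CO⁻: pKₐ(t-BuOH) ≈ 18
CH₃⁻: pKₐ(CH₄) ≈ 48 — unstabilised carbanion; the worst conceivable leaving group
Listed from poorest to best leaving group as asked.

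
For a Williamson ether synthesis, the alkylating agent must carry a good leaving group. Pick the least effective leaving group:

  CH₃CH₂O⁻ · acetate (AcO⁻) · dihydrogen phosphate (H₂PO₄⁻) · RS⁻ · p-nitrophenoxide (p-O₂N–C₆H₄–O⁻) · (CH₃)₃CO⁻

(CH₃)₃CO⁻

Leaving-group ability tracks the stability of the departed species; conjugate-acid pKₐ is the usual yardstick (lower pKₐ → better LG).
dihydrogen phosphate (H₂PO₄⁻): pKₐ(H₃PO₄) ≈ 2.1
acetate (AcO⁻): pKₐ(CH₃COOH) ≈ 4.8
p-nitrophenoxide (p-O₂N–C₆H₄–O⁻): pKₐ(p-nitrophenol) ≈ 7.2
RS⁻: pKₐ(RSH (a thiol)) ≈ 10.5
CH₃CH₂O⁻: pKₐ(CH₃CH₂OH) ≈ 16
(CH₃)₃CO⁻: pKₐ(t-BuOH) ≈ 18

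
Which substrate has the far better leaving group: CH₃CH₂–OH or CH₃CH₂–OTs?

From CH₃CH₂–OH the departing group would be OH⁻ (pKₐ(H₂O) ≈ 15.7). Strong base; essentially never leaves without prior activation.
From CH₃CH₂–OTs the leaving group is OTs⁻ (pKₐ(p-CH₃C₆H₄SO₃H (TsOH)) ≈ -2.8). Resonance-delocalised arenesulfonate.
(In practice CH₃CH₂–OTs is made from CH₃CH₂–OH by treatment with TsCl / pyridine, converting the hydroxyl into a tosylate.)

CH₃CH₂–OTs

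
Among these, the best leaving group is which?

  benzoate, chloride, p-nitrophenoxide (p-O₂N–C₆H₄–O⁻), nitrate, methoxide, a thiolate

Rank by basicity of the departing species: weakest base leaves most easily.
chloride: pKₐ(HCl) ≈ -7
nitrate: pKₐ(HNO₃) ≈ -1.3
benzoate: pKₐ(C₆H₅COOH) ≈ 4.2
p-nitrophenoxide (p-O₂N–C₆H₄–O⁻): pKₐ(p-nitrophenol) ≈ 7.2
a thiolate: pKₐ(RSH (a thiol)) ≈ 10.5
methoxide: pKₐ(CH₃OH) ≈ 15.5

chloride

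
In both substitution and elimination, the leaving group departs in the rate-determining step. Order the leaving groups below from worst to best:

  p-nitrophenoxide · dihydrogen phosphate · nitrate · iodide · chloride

iodide: pKₐ(HI) ≈ -10
chloride: pKₐ(HCl) ≈ -7
nitrate: pKₐ(HNO₃) ≈ -1.3
dihydrogen phosphate: pKₐ(H₃PO₄) ≈ 2.1
p-nitrophenoxide: pKₐ(p-nitrophenol) ≈ 7.2
Reversing gives the worst-to-best order requested.

p-nitrophenoxide < dihydrogen phosphate < nitrate < chloride < iodide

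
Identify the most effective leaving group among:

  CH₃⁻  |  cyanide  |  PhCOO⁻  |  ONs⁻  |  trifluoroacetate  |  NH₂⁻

ONs⁻

The more stable X⁻ (or X) is on its own — i.e. the weaker a base it is — the better a leaving group it makes.
ONs⁻: pKₐ(p-O₂NC₆H₄SO₃H) ≈ -3.5
trifluoroacetate: pKₐ(CF₃COOH) ≈ 0.2
PhCOO⁻: pKₐ(C₆H₅COOH) ≈ 4.2
cyanide: pKₐ(HCN) ≈ 9.2
NH₂⁻: pKₐ(NH₃) ≈ 38
CH₃⁻: pKₐ(CH₄) ≈ 48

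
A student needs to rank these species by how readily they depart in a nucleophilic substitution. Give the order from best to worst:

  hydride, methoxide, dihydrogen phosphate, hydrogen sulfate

A good leaving group is a weak base: the lower the pKₐ of its conjugate acid, the more readily it departs.
hydrogen sulfate: pKₐ(H₂SO₄) ≈ -3
dihydrogen phosphate: pKₐ(H₃PO₄) ≈ 2.1
methoxide: pKₐ(CH₃OH) ≈ 15.5
hydride: pKₐ(H₂) ≈ 36

hydrogen sulfate > dihydrogen phosphate > methoxide > hydride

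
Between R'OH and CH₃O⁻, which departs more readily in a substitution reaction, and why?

R'OH is the better leaving group.
pKₐ(R'OH₂⁺) ≈ -2.4 versus pKₐ(CH₃OH) ≈ 15.5: R'OH is the much weaker base.
Neutral; leaves from a protonated ether (an oxonium ion, R–O(H)R'⁺).

R'OH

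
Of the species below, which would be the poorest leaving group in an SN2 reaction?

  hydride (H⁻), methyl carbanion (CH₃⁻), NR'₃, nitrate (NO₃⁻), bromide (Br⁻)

methyl carbanion (CH₃⁻)

bromide (Br⁻): pKₐ(HBr) ≈ -9
nitrate (NO₃⁻): pKₐ(HNO₃) ≈ -1.3
NR'₃: pKₐ(R'₃NH⁺) ≈ 10.7
hydride (H⁻): pKₐ(H₂) ≈ 36
methyl carbanion (CH₃⁻): pKₐ(CH₄) ≈ 48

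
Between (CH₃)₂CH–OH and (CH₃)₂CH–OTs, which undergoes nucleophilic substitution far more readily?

From (CH₃)₂CH–OH the departing group would be OH⁻ (pKₐ(H₂O) ≈ 15.7). Strong base; essentially never leaves without prior activation.
From (CH₃)₂CH–OTs the leaving group is OTs⁻ (pKₐ(p-CH₃C₆H₄SO₃H (TsOH)) ≈ -2.8). Resonance-delocalised arenesulfonate.
(In practice (CH₃)₂CH–OTs is made from (CH₃)₂CH–OH by treatment with TsCl / pyridine, converting the hydroxyl into a tosylate.)

(CH₃)₂CH–OTs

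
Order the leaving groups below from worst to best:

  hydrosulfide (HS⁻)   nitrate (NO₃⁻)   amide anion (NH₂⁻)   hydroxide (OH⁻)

Leaving-group ability tracks the stability of the departed species; conjugate-acid pKₐ is the usual yardstick (lower pKₐ → better LG).
nitrate (NO₃⁻): pKₐ(HNO₃) ≈ -1.3
hydrosulfide (HS⁻): pKₐ(H₂S) ≈ 7
hydroxide (OH⁻): pKₐ(H₂O) ≈ 15.7
amide anion (NH₂⁻): pKₐ(NH₃) ≈ 38
Reversing gives the worst-to-best order requested.

amide anion (NH₂⁻) < hydroxide (OH⁻) < hydrosulfide (HS⁻) < nitrate (NO₃⁻)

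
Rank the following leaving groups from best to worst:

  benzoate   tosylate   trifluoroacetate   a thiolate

A good leaving group is a weak base: the lower the pKₐ of its conjugate acid, the more readily it departs.
tosylate: pKₐ(p-CH₃C₆H₄SO₃H (TsOH)) ≈ -2.8
trifluoroacetate: pKₐ(CF₃COOH) ≈ 0.2
benzoate: pKₐ(C₆H₅COOH) ≈ 4.2
a thiolate: pKₐ(RSH (a thiol)) ≈ 10.5

tosylate > trifluoroacetate > benzoate > a thiolate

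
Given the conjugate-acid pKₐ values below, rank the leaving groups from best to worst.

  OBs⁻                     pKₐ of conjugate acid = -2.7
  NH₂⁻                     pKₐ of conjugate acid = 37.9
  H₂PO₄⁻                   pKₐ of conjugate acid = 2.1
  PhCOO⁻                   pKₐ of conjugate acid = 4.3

Lower conjugate-acid pKₐ ⇒ weaker base ⇒ better leaving group.
Sorting by the given values: OBs⁻ (-2.7), H₂PO₄⁻ (2.1), PhCOO⁻ (4.3), NH₂⁻ (37.9).

OBs⁻ > H₂PO₄⁻ > PhCOO⁻ > NH₂⁻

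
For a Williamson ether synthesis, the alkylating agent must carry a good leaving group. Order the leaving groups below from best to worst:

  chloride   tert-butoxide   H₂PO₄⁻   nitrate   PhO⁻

chloride: pKₐ(HCl) ≈ -7
nitrate: pKₐ(HNO₃) ≈ -1.3 — resonance-delocalised over three oxygens
H₂PO₄⁻: pKₐ(H₃PO₄) ≈ 2.1 — moderate base; biological leaving group after further activation
PhO⁻: pKₐ(C₆H₅OH (phenol)) ≈ 10 — resonance into the ring helps, but still a poor LG
tert-butoxide: pKₐ(t-BuOH) ≈ 18 — bulky, strongly basic alkoxide

chloride > nitrate > H₂PO₄⁻ > PhO⁻ > tert-butoxide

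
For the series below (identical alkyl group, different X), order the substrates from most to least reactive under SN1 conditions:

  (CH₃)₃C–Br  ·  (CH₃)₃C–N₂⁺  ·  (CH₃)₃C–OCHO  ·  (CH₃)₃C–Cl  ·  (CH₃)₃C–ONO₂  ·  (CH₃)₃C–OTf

(CH₃)₃C–N₂⁺ > (CH₃)₃C–OTf > (CH₃)₃C–Br > (CH₃)₃C–Cl > (CH₃)₃C–ONO₂ > (CH₃)₃C–OCHO

The skeletons are identical, so relative rate is governed entirely by leaving-group ability.
A good leaving group is a weak base: the lower the pKₐ of its conjugate acid, the more readily it departs.
(CH₃)₃C–N₂⁺ loses N₂: no meaningful conjugate acid; N₂ departs as an exceptionally stable neutral molecule
(CH₃)₃C–OTf loses OTf⁻: pKₐ(CF₃SO₃H (triflic acid)) ≈ -14
(CH₃)₃C–Br loses Br⁻: pKₐ(HBr) ≈ -9
(CH₃)₃C–Cl loses Cl⁻: pKₐ(HCl) ≈ -7
(CH₃)₃C–ONO₂ loses NO₃⁻: pKₐ(HNO₃) ≈ -1.3
(CH₃)₃C–OCHO loses HCOO⁻: pKₐ(HCOOH) ≈ 3.8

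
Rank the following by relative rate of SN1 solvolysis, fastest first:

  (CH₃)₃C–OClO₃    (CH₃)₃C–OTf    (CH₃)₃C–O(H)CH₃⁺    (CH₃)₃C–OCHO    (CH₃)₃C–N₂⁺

(CH₃)₃C–N₂⁺ > (CH₃)₃C–OTf > (CH₃)₃C–OClO₃ > (CH₃)₃C–O(H)CH₃⁺ > (CH₃)₃C–OCHO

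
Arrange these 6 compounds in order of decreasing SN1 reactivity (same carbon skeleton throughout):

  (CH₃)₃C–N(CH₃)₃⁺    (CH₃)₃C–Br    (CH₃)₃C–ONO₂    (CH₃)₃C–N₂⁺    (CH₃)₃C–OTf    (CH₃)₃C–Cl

The skeletons are identical, so relative rate is governed entirely by leaving-group ability.
Rank by basicity of the departing species: weakest base leaves most easily.
(CH₃)₃C–N₂⁺ loses N₂: no meaningful conjugate acid; N₂ departs as an exceptionally stable neutral molecule
(CH₃)₃C–OTf loses OTf⁻: pKₐ(CF₃SO₃H (triflic acid)) ≈ -14
(CH₃)₃C–Br loses Br⁻: pKₐ(HBr) ≈ -9
(CH₃)₃C–Cl loses Cl⁻: pKₐ(HCl) ≈ -7
(CH₃)₃C–ONO₂ loses NO₃⁻: pKₐ(HNO₃) ≈ -1.3
(CH₃)₃C–N(CH₃)₃⁺ loses NR'₃: pKₐ(R'₃NH⁺) ≈ 10.7

(CH₃)₃C–N₂⁺ > (CH₃)₃C–OTf > (CH₃)₃C–Br > (CH₃)₃C–Cl > (CH₃)₃C–ONO₂ > (CH₃)₃C–N(CH₃)₃⁺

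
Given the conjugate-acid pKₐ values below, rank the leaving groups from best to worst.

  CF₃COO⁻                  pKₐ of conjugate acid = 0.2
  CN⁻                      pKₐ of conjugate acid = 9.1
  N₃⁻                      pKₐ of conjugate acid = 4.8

CF₃COO⁻ > N₃⁻ > CN⁻

Lower conjugate-acid pKₐ ⇒ weaker base ⇒ better leaving group.
Sorting by the given values: CF₃COO⁻ (0.2), N₃⁻ (4.8), CN⁻ (9.1).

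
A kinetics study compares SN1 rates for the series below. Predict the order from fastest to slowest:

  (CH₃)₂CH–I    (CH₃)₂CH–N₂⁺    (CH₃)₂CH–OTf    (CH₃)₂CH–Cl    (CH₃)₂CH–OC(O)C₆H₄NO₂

Same R in every case — rank the leaving groups.
Leaving-group ability tracks the stability of the departed species; conjugate-acid pKₐ is the usual yardstick (lower pKₐ → better LG).
(CH₃)₂CH–N₂⁺ loses N₂: no meaningful conjugate acid; N₂ departs as an exceptionally stable neutral molecule
(CH₃)₂CH–OTf loses OTf⁻: pKₐ(CF₃SO₃H (triflic acid)) ≈ -14
(CH₃)₂CH–I loses I⁻: pKₐ(HI) ≈ -10
(CH₃)₂CH–Cl loses Cl⁻: pKₐ(HCl) ≈ -7
(CH₃)₂CH–OC(O)C₆H₄NO₂ loses p-O₂N–C₆H₄–COO⁻: pKₐ(p-nitrobenzoic acid) ≈ 3.4

(CH₃)₂CH–N₂⁺ > (CH₃)₂CH–OTf > (CH₃)₂CH–I > (CH₃)₂CH–Cl > (CH₃)₂CH–OC(O)C₆H₄NO₂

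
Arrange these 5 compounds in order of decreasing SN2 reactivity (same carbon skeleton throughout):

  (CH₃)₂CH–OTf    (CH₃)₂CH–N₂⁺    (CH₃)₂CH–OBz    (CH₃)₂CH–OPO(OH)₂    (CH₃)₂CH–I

With the same alkyl group throughout, only the leaving group differentiates the rates.
A good leaving group is a weak base: the lower the pKₐ of its conjugate acid, the more readily it departs.
(CH₃)₂CH–N₂⁺ loses N₂: no meaningful conjugate acid; N₂ departs as an exceptionally stable neutral molecule
(CH₃)₂CH–OTf loses OTf⁻: pKₐ(CF₃SO₃H (triflic acid)) ≈ -14
(CH₃)₂CH–I loses I⁻: pKₐ(HI) ≈ -10
(CH₃)₂CH–OPO(OH)₂ loses H₂PO₄⁻: pKₐ(H₃PO₄) ≈ 2.1
(CH₃)₂CH–OBz loses PhCOO⁻: pKₐ(C₆H₅COOH) ≈ 4.2

(CH₃)₂CH–N₂⁺ > (CH₃)₂CH–OTf > (CH₃)₂CH–I > (CH₃)₂CH–OPO(OH)₂ > (CH₃)₂CH–OBz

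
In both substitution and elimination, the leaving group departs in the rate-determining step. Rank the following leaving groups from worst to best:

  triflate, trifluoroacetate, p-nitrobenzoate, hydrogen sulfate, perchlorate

A good leaving group is a weak base: the lower the pKₐ of its conjugate acid, the more readily it departs.
triflate: pKₐ(CF₃SO₃H (triflic acid)) ≈ -14
perchlorate: pKₐ(HClO₄) ≈ -10 — extremely weak base; rarely used for safety reasons
hydrogen sulfate: pKₐ(H₂SO₄) ≈ -3
trifluoroacetate: pKₐ(CF₃COOH) ≈ 0.2
p-nitrobenzoate: pKₐ(p-nitrobenzoic acid) ≈ 3.4
The question asks for worst first, so the sequence is read in increasing leaving-group ability.

p-nitrobenzoate < trifluoroacetate < hydrogen sulfate < perchlorate < triflate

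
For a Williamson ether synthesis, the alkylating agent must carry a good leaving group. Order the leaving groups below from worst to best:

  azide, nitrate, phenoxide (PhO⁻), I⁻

Leaving-group ability tracks the stability of the departed species; conjugate-acid pKₐ is the usual yardstick (lower pKₐ → better LG).
I⁻: pKₐ(HI) ≈ -10
nitrate: pKₐ(HNO₃) ≈ -1.3
azide: pKₐ(HN₃) ≈ 4.7 — linear, resonance-stabilised
phenoxide (PhO⁻): pKₐ(C₆H₅OH (phenol)) ≈ 10
Reversing gives the worst-to-best order requested.

phenoxide (PhO⁻) < azide < nitrate < I⁻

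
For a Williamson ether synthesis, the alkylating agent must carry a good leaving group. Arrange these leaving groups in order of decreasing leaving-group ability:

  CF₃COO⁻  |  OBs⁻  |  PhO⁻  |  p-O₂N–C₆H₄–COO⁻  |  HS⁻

OBs⁻: pKₐ(p-BrC₆H₄SO₃H) ≈ -2.8
CF₃COO⁻: pKₐ(CF₃COOH) ≈ 0.2
p-O₂N–C₆H₄–COO⁻: pKₐ(p-nitrobenzoic acid) ≈ 3.4
HS⁻: pKₐ(H₂S) ≈ 7
PhO⁻: pKₐ(C₆H₅OH (phenol)) ≈ 10 — resonance into the ring helps, but still a poor LG

OBs⁻ > CF₃COO⁻ > p-O₂N–C₆H₄–COO⁻ > HS⁻ > PhO⁻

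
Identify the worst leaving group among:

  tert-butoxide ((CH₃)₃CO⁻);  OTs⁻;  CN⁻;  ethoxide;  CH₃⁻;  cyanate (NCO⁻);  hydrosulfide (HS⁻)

Rank by basicity of the departing species: weakest base leaves most easily.
OTs⁻: pKₐ(p-CH₃C₆H₄SO₃H (TsOH)) ≈ -2.8
cyanate (NCO⁻): pKₐ(HOCN) ≈ 3.5
hydrosulfide (HS⁻): pKₐ(H₂S) ≈ 7
CN⁻: pKₐ(HCN) ≈ 9.2
ethoxide: pKₐ(CH₃CH₂OH) ≈ 16
tert-butoxide ((CH₃)₃CO⁻): pKₐ(t-BuOH) ≈ 18
CH₃⁻: pKₐ(CH₄) ≈ 48

CH₃⁻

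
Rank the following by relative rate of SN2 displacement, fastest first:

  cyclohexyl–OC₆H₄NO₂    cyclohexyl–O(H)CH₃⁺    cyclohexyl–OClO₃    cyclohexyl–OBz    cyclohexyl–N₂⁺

cyclohexyl–N₂⁺ > cyclohexyl–OClO₃ > cyclohexyl–O(H)CH₃⁺ > cyclohexyl–OBz > cyclohexyl–OC₆H₄NO₂

Identical carbon frameworks mean the comparison reduces to leaving-group quality.
Leaving-group ability tracks the stability of the departed species; conjugate-acid pKₐ is the usual yardstick (lower pKₐ → better LG).
cyclohexyl–N₂⁺ loses N₂: no meaningful conjugate acid; N₂ departs as an exceptionally stable neutral molecule
cyclohexyl–OClO₃ loses ClO₄⁻: pKₐ(HClO₄) ≈ -10
cyclohexyl–O(H)CH₃⁺ loses R'OH: pKₐ(R'OH₂⁺) ≈ -2.4
cyclohexyl–OBz loses PhCOO⁻: pKₐ(C₆H₅COOH) ≈ 4.2
cyclohexyl–OC₆H₄NO₂ loses p-O₂N–C₆H₄–O⁻: pKₐ(p-nitrophenol) ≈ 7.2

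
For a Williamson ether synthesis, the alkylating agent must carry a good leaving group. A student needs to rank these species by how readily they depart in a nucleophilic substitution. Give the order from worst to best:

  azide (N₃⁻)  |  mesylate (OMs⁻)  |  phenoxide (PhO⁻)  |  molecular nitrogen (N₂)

The more stable X⁻ (or X) is on its own — i.e. the weaker a base it is — the better a leaving group it makes.
molecular nitrogen (N₂): no meaningful conjugate acid; N₂ departs as an exceptionally stable neutral molecule
mesylate (OMs⁻): pKₐ(CH₃SO₃H (MsOH)) ≈ -1.9
azide (N₃⁻): pKₐ(HN₃) ≈ 4.7
phenoxide (PhO⁻): pKₐ(C₆H₅OH (phenol)) ≈ 10
Reversing gives the worst-to-best order requested.

phenoxide (PhO⁻) < azide (N₃⁻) < mesylate (OMs⁻) < molecular nitrogen (N₂)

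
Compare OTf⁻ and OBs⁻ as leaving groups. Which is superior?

OTf⁻

OTf⁻ is the better leaving group.
pKₐ(CF₃SO₃H (triflic acid)) ≈ -14 versus pKₐ(p-BrC₆H₄SO₃H) ≈ -2.8: OTf⁻ is the much weaker base.
Charge spread over three oxygens and a CF₃ group; the premier leaving group in synthesis.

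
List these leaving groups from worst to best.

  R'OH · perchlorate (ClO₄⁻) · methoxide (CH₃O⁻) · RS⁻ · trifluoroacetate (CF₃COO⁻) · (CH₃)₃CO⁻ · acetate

The more stable X⁻ (or X) is on its own — i.e. the weaker a base it is — the better a leaving group it makes.
perchlorate (ClO₄⁻): pKₐ(HClO₄) ≈ -10
R'OH: pKₐ(R'OH₂⁺) ≈ -2.4
trifluoroacetate (CF₃COO⁻): pKₐ(CF₃COOH) ≈ 0.2
acetate: pKₐ(CH₃COOH) ≈ 4.8
RS⁻: pKₐ(RSH (a thiol)) ≈ 10.5
methoxide (CH₃O⁻): pKₐ(CH₃OH) ≈ 15.5
(CH₃)₃CO⁻: pKₐ(t-BuOH) ≈ 18
Listed from poorest to best leaving group as asked.

(CH₃)₃CO⁻ < methoxide (CH₃O⁻) < RS⁻ < acetate < trifluoroacetate (CF₃COO⁻) < R'OH < perchlorate (ClO₄⁻)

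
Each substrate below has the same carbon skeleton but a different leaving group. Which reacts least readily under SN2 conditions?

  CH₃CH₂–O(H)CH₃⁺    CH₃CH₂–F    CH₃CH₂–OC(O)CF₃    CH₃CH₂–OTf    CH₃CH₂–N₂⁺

Same R in every case — rank the leaving groups.
The more stable X⁻ (or X) is on its own — i.e. the weaker a base it is — the better a leaving group it makes.
CH₃CH₂–N₂⁺ loses N₂: no meaningful conjugate acid; N₂ departs as an exceptionally stable neutral molecule
CH₃CH₂–OTf loses OTf⁻: pKₐ(CF₃SO₃H (triflic acid)) ≈ -14
CH₃CH₂–O(H)CH₃⁺ loses R'OH: pKₐ(R'OH₂⁺) ≈ -2.4
CH₃CH₂–OC(O)CF₃ loses CF₃COO⁻: pKₐ(CF₃COOH) ≈ 0.2
CH₃CH₂–F loses F⁻: pKₐ(HF) ≈ 3.2

CH₃CH₂–F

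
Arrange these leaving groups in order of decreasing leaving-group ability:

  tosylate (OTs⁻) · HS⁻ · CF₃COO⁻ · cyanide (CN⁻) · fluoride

tosylate (OTs⁻) > CF₃COO⁻ > fluoride > HS⁻ > cyanide (CN⁻)

A good leaving group is a weak base: the lower the pKₐ of its conjugate acid, the more readily it departs.
tosylate (OTs⁻): pKₐ(p-CH₃C₆H₄SO₃H (TsOH)) ≈ -2.8
CF₃COO⁻: pKₐ(CF₃COOH) ≈ 0.2
fluoride: pKₐ(HF) ≈ 3.2 — small and strongly basic; the poor halide leaving group
HS⁻: pKₐ(H₂S) ≈ 7 — larger and more polarisable than the oxygen analogue
cyanide (CN⁻): pKₐ(HCN) ≈ 9.2 — sp carbon stabilises the charge somewhat, but still a poor LG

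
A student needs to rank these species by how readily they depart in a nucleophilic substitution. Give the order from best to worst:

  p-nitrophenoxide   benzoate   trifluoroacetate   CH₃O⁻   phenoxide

trifluoroacetate > benzoate > p-nitrophenoxide > phenoxide > CH₃O⁻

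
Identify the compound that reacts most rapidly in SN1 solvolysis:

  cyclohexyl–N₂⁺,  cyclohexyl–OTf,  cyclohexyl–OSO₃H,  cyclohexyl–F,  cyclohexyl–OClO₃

cyclohexyl–N₂⁺

Same R in every case — rank the leaving groups.
Rank by basicity of the departing species: weakest base leaves most easily.
cyclohexyl–N₂⁺ loses N₂: no meaningful conjugate acid; N₂ departs as an exceptionally stable neutral molecule
cyclohexyl–OTf loses OTf⁻: pKₐ(CF₃SO₃H (triflic acid)) ≈ -14
cyclohexyl–OClO₃ loses ClO₄⁻: pKₐ(HClO₄) ≈ -10
cyclohexyl–OSO₃H loses HSO₄⁻: pKₐ(H₂SO₄) ≈ -3
cyclohexyl–F loses F⁻: pKₐ(HF) ≈ 3.2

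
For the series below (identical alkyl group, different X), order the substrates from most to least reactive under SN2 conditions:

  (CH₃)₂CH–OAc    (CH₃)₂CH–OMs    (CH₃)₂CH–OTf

Same R in every case — rank the leaving groups.
Leaving-group ability tracks the stability of the departed species; conjugate-acid pKₐ is the usual yardstick (lower pKₐ → better LG).
(CH₃)₂CH–OTf loses OTf⁻: pKₐ(CF₃SO₃H (triflic acid)) ≈ -14
(CH₃)₂CH–OMs loses OMs⁻: pKₐ(CH₃SO₃H (MsOH)) ≈ -1.9
(CH₃)₂CH–OAc loses AcO⁻: pKₐ(CH₃COOH) ≈ 4.8

(CH₃)₂CH–OTf > (CH₃)₂CH–OMs > (CH₃)₂CH–OAc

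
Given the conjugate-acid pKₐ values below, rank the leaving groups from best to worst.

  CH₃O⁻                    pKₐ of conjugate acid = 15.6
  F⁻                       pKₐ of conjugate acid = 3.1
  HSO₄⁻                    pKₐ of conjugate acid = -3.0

Lower conjugate-acid pKₐ ⇒ weaker base ⇒ better leaving group.
Sorting by the given values: HSO₄⁻ (-3.0), F⁻ (3.1), CH₃O⁻ (15.6).

HSO₄⁻ > F⁻ > CH₃O⁻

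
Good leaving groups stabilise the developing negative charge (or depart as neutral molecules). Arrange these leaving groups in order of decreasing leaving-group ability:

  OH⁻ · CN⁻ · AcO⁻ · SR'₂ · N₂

N₂: no meaningful conjugate acid; N₂ departs as an exceptionally stable neutral molecule
SR'₂: pKₐ(R'₂SH⁺) ≈ -7
AcO⁻: pKₐ(CH₃COOH) ≈ 4.8 — resonance-stabilised but still a weak base
CN⁻: pKₐ(HCN) ≈ 9.2 — sp carbon stabilises the charge somewhat, but still a poor LG
OH⁻: pKₐ(H₂O) ≈ 15.7

N₂ > SR'₂ > AcO⁻ > CN⁻ > OH⁻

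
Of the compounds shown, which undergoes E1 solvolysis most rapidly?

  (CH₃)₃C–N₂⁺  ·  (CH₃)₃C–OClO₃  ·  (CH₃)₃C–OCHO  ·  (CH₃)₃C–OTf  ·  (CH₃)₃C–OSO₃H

With the same alkyl group throughout, only the leaving group differentiates the rates.
Rank by basicity of the departing species: weakest base leaves most easily.
(CH₃)₃C–N₂⁺ loses N₂: no meaningful conjugate acid; N₂ departs as an exceptionally stable neutral molecule
(CH₃)₃C–OTf loses OTf⁻: pKₐ(CF₃SO₃H (triflic acid)) ≈ -14
(CH₃)₃C–OClO₃ loses ClO₄⁻: pKₐ(HClO₄) ≈ -10
(CH₃)₃C–OSO₃H loses HSO₄⁻: pKₐ(H₂SO₄) ≈ -3
(CH₃)₃C–OCHO loses HCOO⁻: pKₐ(HCOOH) ≈ 3.8

(CH₃)₃C–N₂⁺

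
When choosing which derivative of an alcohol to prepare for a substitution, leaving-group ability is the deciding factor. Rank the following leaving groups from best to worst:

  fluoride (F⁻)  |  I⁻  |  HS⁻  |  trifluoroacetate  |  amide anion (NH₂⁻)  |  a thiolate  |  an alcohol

I⁻: pKₐ(HI) ≈ -10
an alcohol: pKₐ(R'OH₂⁺) ≈ -2.4
trifluoroacetate: pKₐ(CF₃COOH) ≈ 0.2
fluoride (F⁻): pKₐ(HF) ≈ 3.2
HS⁻: pKₐ(H₂S) ≈ 7
a thiolate: pKₐ(RSH (a thiol)) ≈ 10.5
amide anion (NH₂⁻): pKₐ(NH₃) ≈ 38

I⁻ > an alcohol > trifluoroacetate > fluoride (F⁻) > HS⁻ > a thiolate > amide anion (NH₂⁻)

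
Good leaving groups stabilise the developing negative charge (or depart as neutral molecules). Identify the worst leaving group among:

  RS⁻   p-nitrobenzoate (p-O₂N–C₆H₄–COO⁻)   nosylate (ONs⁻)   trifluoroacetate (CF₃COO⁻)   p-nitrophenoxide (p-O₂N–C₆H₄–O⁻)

The more stable X⁻ (or X) is on its own — i.e. the weaker a base it is — the better a leaving group it makes.
nosylate (ONs⁻): pKₐ(p-O₂NC₆H₄SO₃H) ≈ -3.5
trifluoroacetate (CF₃COO⁻): pKₐ(CF₃COOH) ≈ 0.2
p-nitrobenzoate (p-O₂N–C₆H₄–COO⁻): pKₐ(p-nitrobenzoic acid) ≈ 3.4
p-nitrophenoxide (p-O₂N–C₆H₄–O⁻): pKₐ(p-nitrophenol) ≈ 7.2
RS⁻: pKₐ(RSH (a thiol)) ≈ 10.5

RS⁻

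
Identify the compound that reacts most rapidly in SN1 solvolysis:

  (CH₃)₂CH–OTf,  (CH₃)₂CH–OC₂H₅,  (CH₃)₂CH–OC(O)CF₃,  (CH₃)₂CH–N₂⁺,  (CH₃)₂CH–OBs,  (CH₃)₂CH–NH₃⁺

(CH₃)₂CH–N₂⁺

With the same alkyl group throughout, only the leaving group differentiates the rates.
Leaving-group ability tracks the stability of the departed species; conjugate-acid pKₐ is the usual yardstick (lower pKₐ → better LG).
(CH₃)₂CH–N₂⁺ loses N₂: no meaningful conjugate acid; N₂ departs as an exceptionally stable neutral molecule
(CH₃)₂CH–OTf loses OTf⁻: pKₐ(CF₃SO₃H (triflic acid)) ≈ -14
(CH₃)₂CH–OBs loses OBs⁻: pKₐ(p-BrC₆H₄SO₃H) ≈ -2.8
(CH₃)₂CH–OC(O)CF₃ loses CF₃COO⁻: pKₐ(CF₃COOH) ≈ 0.2
(CH₃)₂CH–NH₃⁺ loses NH₃: pKₐ(NH₄⁺) ≈ 9.2
(CH₃)₂CH–OC₂H₅ loses CH₃CH₂O⁻: pKₐ(CH₃CH₂OH) ≈ 16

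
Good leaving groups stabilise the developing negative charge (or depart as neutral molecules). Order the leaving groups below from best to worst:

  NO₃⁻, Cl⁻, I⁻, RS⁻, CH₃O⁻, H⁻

The more stable X⁻ (or X) is on its own — i.e. the weaker a base it is — the better a leaving group it makes.
I⁻: pKₐ(HI) ≈ -10
Cl⁻: pKₐ(HCl) ≈ -7
NO₃⁻: pKₐ(HNO₃) ≈ -1.3
RS⁻: pKₐ(RSH (a thiol)) ≈ 10.5 — moderately basic; rarely leaves without activation
CH₃O⁻: pKₐ(CH₃OH) ≈ 15.5 — strong base; alkoxides do not leave unassisted
H⁻: pKₐ(H₂) ≈ 36 — extremely strong base; leaves only in special hydride-transfer contexts

I⁻ > Cl⁻ > NO₃⁻ > RS⁻ > CH₃O⁻ > H⁻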